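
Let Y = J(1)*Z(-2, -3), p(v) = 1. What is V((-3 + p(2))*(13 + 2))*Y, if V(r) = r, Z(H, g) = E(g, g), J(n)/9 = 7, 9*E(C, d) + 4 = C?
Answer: 1470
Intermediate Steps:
E(C, d) = -4/9 + C/9
J(n) = 63 (J(n) = 9*7 = 63)
Z(H, g) = -4/9 + g/9
Y = -49 (Y = 63*(-4/9 + (⅑)*(-3)) = 63*(-4/9 - ⅓) = 63*(-7/9) = -49)
V((-3 + p(2))*(13 + 2))*Y = ((-3 + 1)*(13 + 2))*(-49) = -2*15*(-49) = -30*(-49) = 1470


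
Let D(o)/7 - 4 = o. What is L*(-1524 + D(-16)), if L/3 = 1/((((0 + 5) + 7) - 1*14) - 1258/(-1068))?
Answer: 2576016/439 ≈ 5867.9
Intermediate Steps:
D(o) = 28 + 7*o
L = -1602/439 (L = 3/((((0 + 5) + 7) - 1*14) - 1258/(-1068)) = 3/(((5 + 7) - 14) - 1258*(-1/1068)) = 3/((12 - 14) + 629/534) = 3/(-2 + 629/534) = 3/(-439/534) = 3*(-534/439) = -1602/439 ≈ -3.6492)
L*(-1524 + D(-16)) = -1602*(-1524 + (28 + 7*(-16)))/439 = -1602*(-1524 + (28 - 112))/439 = -1602*(-1524 - 84)/439 = -1602/439*(-1608) = 2576016/439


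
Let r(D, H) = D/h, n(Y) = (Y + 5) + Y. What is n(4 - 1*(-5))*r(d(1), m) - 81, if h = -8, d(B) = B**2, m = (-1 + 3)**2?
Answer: -671/8 ≈ -83.875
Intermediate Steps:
m = 4 (m = 2**2 = 4)
n(Y) = 5 + 2*Y (n(Y) = (5 + Y) + Y = 5 + 2*Y)
r(D, H) = -D/8 (r(D, H) = D/(-8) = D*(-1/8) = -D/8)
n(4 - 1*(-5))*r(d(1), m) - 81 = (5 + 2*(4 - 1*(-5)))*(-1/8*1**2) - 81 = (5 + 2*(4 + 5))*(-1/8*1) - 81 = (5 + 2*9)*(-1/8) - 81 = (5 + 18)*(-1/8) - 81 = 23*(-1/8) - 81 = -23/8 - 81 = -671/8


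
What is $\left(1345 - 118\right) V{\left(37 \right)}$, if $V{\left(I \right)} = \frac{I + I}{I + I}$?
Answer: $1227$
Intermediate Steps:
$V{\left(I \right)} = 1$ ($V{\left(I \right)} = \frac{2 I}{2 I} = 2 I \frac{1}{2 I} = 1$)
$\left(1345 - 118\right) V{\left(37 \right)} = \left(1345 - 118\right) 1 = 1227 \cdot 1 = 1227$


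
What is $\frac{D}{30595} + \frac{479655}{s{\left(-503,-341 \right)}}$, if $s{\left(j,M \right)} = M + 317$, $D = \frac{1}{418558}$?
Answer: $- \frac{1023726228334421}{51223128040} \approx -19986.0$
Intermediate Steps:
$D = \frac{1}{418558} \approx 2.3892 \cdot 10^{-6}$
$s{\left(j,M \right)} = 317 + M$
$\frac{D}{30595} + \frac{479655}{s{\left(-503,-341 \right)}} = \frac{1}{418558 \cdot 30595} + \frac{479655}{317 - 341} = \frac{1}{418558} \cdot \frac{1}{30595} + \frac{479655}{-24} = \frac{1}{12805782010} + 479655 \left(- \frac{1}{24}\right) = \frac{1}{12805782010} - \frac{159885}{8} = - \frac{1023726228334421}{51223128040}$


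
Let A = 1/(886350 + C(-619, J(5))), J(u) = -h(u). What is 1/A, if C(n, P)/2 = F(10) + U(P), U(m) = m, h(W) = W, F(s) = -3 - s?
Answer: 886314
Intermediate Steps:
J(u) = -u
C(n, P) = -26 + 2*P (C(n, P) = 2*((-3 - 1*10) + P) = 2*((-3 - 10) + P) = 2*(-13 + P) = -26 + 2*P)
A = 1/886314 (A = 1/(886350 + (-26 + 2*(-1*5))) = 1/(886350 + (-26 + 2*(-5))) = 1/(886350 + (-26 - 10)) = 1/(886350 - 36) = 1/886314 ≈ 1.1283e-6)
1/A = 1/(1/886314) = 886314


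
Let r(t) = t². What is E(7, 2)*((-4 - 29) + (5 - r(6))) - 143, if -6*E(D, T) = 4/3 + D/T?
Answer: -823/9 ≈ -91.444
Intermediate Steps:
E(D, T) = -2/9 - D/(6*T) (E(D, T) = -(4/3 + D/T)/6 = -2/9 - D/(6*T))
E(7, 2)*((-4 - 29) + (5 - r(6))) - 143 = (-2/9 - ⅙*7/2)*((-4 - 29) + (5 - 1*6²)) - 143 = (-2/9 - ⅙*7*½)*(-33 + (5 - 1*36)) - 143 = (-2/9 - 7/12)*(-33 + (5 - 36)) - 143 = -29*(-33 - 31)/36 - 143 = -29/36*(-64) - 143 = 464/9 - 143 = -823/9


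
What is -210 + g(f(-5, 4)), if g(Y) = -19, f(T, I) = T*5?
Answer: -229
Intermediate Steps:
f(T, I) = 5*T
-210 + g(f(-5, 4)) = -210 - 19 = -229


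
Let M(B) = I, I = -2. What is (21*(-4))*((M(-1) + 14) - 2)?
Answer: -840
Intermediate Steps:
M(B) = -2
(21*(-4))*((M(-1) + 14) - 2) = (21*(-4))*((-2 + 14) - 2) = -84*(12 - 2) = -84*10 = -840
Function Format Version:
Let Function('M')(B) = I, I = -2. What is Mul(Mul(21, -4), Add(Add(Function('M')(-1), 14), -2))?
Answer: -840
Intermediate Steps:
Function('M')(B) = -2
Mul(Mul(21, -4), Add(Add(Function('M')(-1), 14), -2)) = Mul(Mul(21, -4), Add(Add(-2, 14), -2)) = Mul(-84, Add(12, -2)) = Mul(-84, 10) = -840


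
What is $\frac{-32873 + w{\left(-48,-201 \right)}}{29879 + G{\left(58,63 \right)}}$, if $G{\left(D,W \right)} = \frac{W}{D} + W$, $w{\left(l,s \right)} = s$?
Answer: $- \frac{1918292}{1736699} \approx -1.1046$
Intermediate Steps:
$G{\left(D,W \right)} = W + \frac{W}{D}$
$\frac{-32873 + w{\left(-48,-201 \right)}}{29879 + G{\left(58,63 \right)}} = \frac{-32873 - 201}{29879 + \left(63 + \frac{63}{58}\right)} = - \frac{33074}{29879 + \left(63 + 63 \cdot \frac{1}{58}\right)} = - \frac{33074}{29879 + \left(63 + \frac{63}{58}\right)} = - \frac{33074}{29879 + \frac{3717}{58}} = - \frac{33074}{\frac{1736699}{58}} = \left(-33074\right) \frac{58}{1736699} = - \frac{1918292}{1736699}$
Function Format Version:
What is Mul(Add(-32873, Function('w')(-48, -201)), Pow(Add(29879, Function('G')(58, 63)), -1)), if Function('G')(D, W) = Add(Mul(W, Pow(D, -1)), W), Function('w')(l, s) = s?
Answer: Rational(-1918292, 1736699) ≈ -1.1046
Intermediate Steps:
Function('G')(D, W) = Add(W, Mul(W, Pow(D, -1)))
Mul(Add(-32873, Function('w')(-48, -201)), Pow(Add(29879, Function('G')(58, 63)), -1)) = Mul(Add(-32873, -201), Pow(Add(29879, Add(63, Mul(63, Pow(58, -1)))), -1)) = Mul(-33074, Pow(Add(29879, Add(63, Mul(63, Rational(1, 58)))), -1)) = Mul(-33074, Pow(Add(29879, Add(63, Rational(63, 58))), -1)) = Mul(-33074, Pow(Add(29879, Rational(3717, 58)), -1)) = Mul(-33074, Pow(Rational(1736699, 58), -1)) = Mul(-33074, Rational(58, 1736699)) = Rational(-1918292, 1736699)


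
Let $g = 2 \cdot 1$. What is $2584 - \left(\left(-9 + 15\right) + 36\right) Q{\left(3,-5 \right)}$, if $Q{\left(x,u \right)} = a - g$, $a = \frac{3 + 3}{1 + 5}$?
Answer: $2626$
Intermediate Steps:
$a = 1$ ($a = \frac{6}{6} = 6 \cdot \frac{1}{6} = 1$)
$g = 2$
$Q{\left(x,u \right)} = -1$ ($Q{\left(x,u \right)} = 1 - 2 = -1$)
$2584 - \left(\left(-9 + 15\right) + 36\right) Q{\left(3,-5 \right)} = 2584 - \left(\left(-9 + 15\right) + 36\right) \left(-1\right) = 2584 - \left(6 + 36\right) \left(-1\right) = 2584 - 42 \left(-1\right) = 2584 - -42 = 2584 + 42 = 2626$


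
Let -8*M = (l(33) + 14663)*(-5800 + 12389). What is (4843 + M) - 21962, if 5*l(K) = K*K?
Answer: -122733179/10 ≈ -1.2273e+7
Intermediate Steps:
l(K) = K²/5 (l(K) = (K*K)/5 = K²/5)
M = -122561989/10 (M = -((⅕)*33² + 14663)*(-5800 + 12389)/8 = -((⅕)*1089 + 14663)*6589/8 = -(1089/5 + 14663)*6589/8 = -18601*6589/10 = -⅛*490247956/5 = -122561989/10 ≈ -1.2256e+7)
(4843 + M) - 21962 = (4843 - 122561989/10) - 21962 = -122513559/10 - 21962 = -122733179/10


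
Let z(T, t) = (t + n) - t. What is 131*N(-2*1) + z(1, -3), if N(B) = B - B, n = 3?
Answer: 3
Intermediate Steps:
z(T, t) = 3 (z(T, t) = (t + 3) - t = (3 + t) - t = 3)
N(B) = 0
131*N(-2*1) + z(1, -3) = 131*0 + 3 = 0 + 3 = 3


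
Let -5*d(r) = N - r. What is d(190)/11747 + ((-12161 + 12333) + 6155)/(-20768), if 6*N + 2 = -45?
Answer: -1102523227/3659425440 ≈ -0.30128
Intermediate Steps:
N = -47/6 (N = -⅓ + (⅙)*(-45) = -⅓ - 15/2 = -47/6 ≈ -7.8333)
d(r) = 47/30 + r/5 (d(r) = -(-47/6 - r)/5 = 47/30 + r/5)
d(190)/11747 + ((-12161 + 12333) + 6155)/(-20768) = (47/30 + (⅕)*190)/11747 + ((-12161 + 12333) + 6155)/(-20768) = (47/30 + 38)*(1/11747) + (172 + 6155)*(-1/20768) = (1187/30)*(1/11747) + 6327*(-1/20768) = 1187/352410 - 6327/20768 = -1102523227/3659425440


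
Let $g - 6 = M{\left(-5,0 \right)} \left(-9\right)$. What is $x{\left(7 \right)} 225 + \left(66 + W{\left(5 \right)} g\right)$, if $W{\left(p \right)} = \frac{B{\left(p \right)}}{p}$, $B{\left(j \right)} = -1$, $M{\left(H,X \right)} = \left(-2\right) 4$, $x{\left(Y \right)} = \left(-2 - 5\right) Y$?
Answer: $- \frac{54873}{5} \approx -10975.0$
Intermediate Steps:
$x{\left(Y \right)} = - 7 Y$
$M{\left(H,X \right)} = -8$
$g = 78$ ($g = 6 - -72 = 6 + 72 = 78$)
$W{\left(p \right)} = - \frac{1}{p}$
$x{\left(7 \right)} 225 + \left(66 + W{\left(5 \right)} g\right) = \left(-7\right) 7 \cdot 225 + \left(66 + - \frac{1}{5} \cdot 78\right) = \left(-49\right) 225 + \left(66 + \left(-1\right) \frac{1}{5} \cdot 78\right) = -11025 + \left(66 - \frac{78}{5}\right) = -11025 + \frac{252}{5} = - \frac{54873}{5}$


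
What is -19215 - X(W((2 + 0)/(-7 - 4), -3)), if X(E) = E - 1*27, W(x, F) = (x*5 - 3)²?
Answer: -2323597/121 ≈ -19203.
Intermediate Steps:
W(x, F) = (-3 + 5*x)² (W(x, F) = (5*x - 3)² = (-3 + 5*x)²)
X(E) = -27 + E (X(E) = E - 27 = -27 + E)
-19215 - X(W((2 + 0)/(-7 - 4), -3)) = -19215 - (-27 + (-3 + 5*((2 + 0)/(-7 - 4)))²) = -19215 - (-27 + (-3 + 5*(2/(-11)))²) = -19215 - (-27 + (-3 + 5*(2*(-1/11)))²) = -19215 - (-27 + (-3 + 5*(-2/11))²) = -19215 - (-27 + (-3 - 10/11)²) = -19215 - (-27 + (-43/11)²) = -19215 - (-27 + 1849/121) = -19215 - 1*(-1418/121) = -19215 + 1418/121 = -2323597/121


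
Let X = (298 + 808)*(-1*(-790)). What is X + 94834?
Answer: 968574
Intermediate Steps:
X = 873740 (X = 1106*790 = 873740)
X + 94834 = 873740 + 94834 = 968574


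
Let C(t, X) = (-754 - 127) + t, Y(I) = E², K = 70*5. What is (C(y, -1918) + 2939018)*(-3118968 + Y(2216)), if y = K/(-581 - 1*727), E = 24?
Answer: -998686566858636/109 ≈ -9.1623e+12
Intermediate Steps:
K = 350
y = -175/654 (y = 350/(-581 - 1*727) = 350/(-581 - 727) = 350/(-1308) = 350*(-1/1308) = -175/654 ≈ -0.26758)
Y(I) = 576 (Y(I) = 24² = 576)
C(t, X) = -881 + t
(C(y, -1918) + 2939018)*(-3118968 + Y(2216)) = ((-881 - 175/654) + 2939018)*(-3118968 + 576) = (-576349/654 + 2939018)*(-3118392) = (1921541423/654)*(-3118392) = -998686566858636/109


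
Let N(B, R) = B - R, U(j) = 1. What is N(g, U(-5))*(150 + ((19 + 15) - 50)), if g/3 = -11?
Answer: -4556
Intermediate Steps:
g = -33 (g = 3*(-11) = -33)
N(g, U(-5))*(150 + ((19 + 15) - 50)) = (-33 - 1*1)*(150 + ((19 + 15) - 50)) = (-33 - 1)*(150 + (34 - 50)) = -34*(150 - 16) = -34*134 = -4556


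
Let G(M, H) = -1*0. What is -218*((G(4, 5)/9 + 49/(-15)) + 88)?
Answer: -277078/15 ≈ -18472.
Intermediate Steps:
G(M, H) = 0
-218*((G(4, 5)/9 + 49/(-15)) + 88) = -218*((0/9 + 49/(-15)) + 88) = -218*((0*(1/9) + 49*(-1/15)) + 88) = -218*((0 - 49/15) + 88) = -218*(-49/15 + 88) = -218*1271/15 = -277078/15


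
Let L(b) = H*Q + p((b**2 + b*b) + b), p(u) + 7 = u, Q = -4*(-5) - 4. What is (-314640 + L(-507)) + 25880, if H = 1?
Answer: 224840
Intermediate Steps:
Q = 16 (Q = 20 - 4 = 16)
p(u) = -7 + u
L(b) = 9 + b + 2*b**2 (L(b) = 1*16 + (-7 + ((b**2 + b*b) + b)) = 16 + (-7 + ((b**2 + b**2) + b)) = 16 + (-7 + (2*b**2 + b)) = 16 + (-7 + (b + 2*b**2)) = 16 + (-7 + b + 2*b**2) = 9 + b + 2*b**2)
(-314640 + L(-507)) + 25880 = (-314640 + (9 - 507*(1 + 2*(-507)))) + 25880 = (-314640 + (9 - 507*(1 - 1014))) + 25880 = (-314640 + (9 - 507*(-1013))) + 25880 = (-314640 + (9 + 513591)) + 25880 = (-314640 + 513600) + 25880 = 198960 + 25880 = 224840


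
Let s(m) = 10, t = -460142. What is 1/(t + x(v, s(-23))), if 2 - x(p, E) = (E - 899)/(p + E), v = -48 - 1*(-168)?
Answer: -130/59817311 ≈ -2.1733e-6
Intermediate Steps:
v = 120 (v = -48 + 168 = 120)
x(p, E) = 2 - (-899 + E)/(E + p) (x(p, E) = 2 - (E - 899)/(p + E) = 2 - (-899 + E)/(E + p))
1/(t + x(v, s(-23))) = 1/(-460142 + (899 + 10 + 2*120)/(10 + 120)) = 1/(-460142 + (899 + 10 + 240)/130) = 1/(-460142 + (1/130)*1149) = 1/(-460142 + 1149/130) = 1/(-59817311/130) = -130/59817311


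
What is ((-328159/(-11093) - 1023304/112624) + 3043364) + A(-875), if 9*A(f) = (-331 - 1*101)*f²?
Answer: -5263869584814051/156167254 ≈ -3.3707e+7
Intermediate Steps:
A(f) = -48*f² (A(f) = ((-331 - 1*101)*f²)/9 = ((-331 - 101)*f²)/9 = (-432*f²)/9 = -48*f²)
((-328159/(-11093) - 1023304/112624) + 3043364) + A(-875) = ((-328159/(-11093) - 1023304/112624) + 3043364) - 48*(-875)² = ((-328159*(-1/11093) - 1023304*1/112624) + 3043364) - 48*765625 = ((328159/11093 - 127913/14078) + 3043364) - 36750000 = (3200883493/156167254 + 3043364) - 36750000 = 475276999685949/156167254 - 36750000 = -5263869584814051/156167254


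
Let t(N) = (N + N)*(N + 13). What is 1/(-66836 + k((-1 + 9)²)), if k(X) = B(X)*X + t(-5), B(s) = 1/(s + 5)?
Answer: -69/4617140 ≈ -1.4944e-5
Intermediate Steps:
t(N) = 2*N*(13 + N) (t(N) = (2*N)*(13 + N) = 2*N*(13 + N))
B(s) = 1/(5 + s)
k(X) = -80 + X/(5 + X) (k(X) = X/(5 + X) + 2*(-5)*(13 - 5) = X/(5 + X) + 2*(-5)*8 = X/(5 + X) - 80 = -80 + X/(5 + X))
1/(-66836 + k((-1 + 9)²)) = 1/(-66836 + (-400 - 79*(-1 + 9)²)/(5 + (-1 + 9)²)) = 1/(-66836 + (-400 - 79*8²)/(5 + 8²)) = 1/(-66836 + (-400 - 79*64)/(5 + 64)) = 1/(-66836 + (-400 - 5056)/69) = 1/(-66836 + (1/69)*(-5456)) = 1/(-66836 - 5456/69) = 1/(-4617140/69) = -69/4617140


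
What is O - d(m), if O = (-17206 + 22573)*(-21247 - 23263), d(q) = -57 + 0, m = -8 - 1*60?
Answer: -238885113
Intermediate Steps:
m = -68 (m = -8 - 60 = -68)
d(q) = -57
O = -238885170 (O = 5367*(-44510) = -238885170)
O - d(m) = -238885170 - 1*(-57) = -238885170 + 57 = -238885113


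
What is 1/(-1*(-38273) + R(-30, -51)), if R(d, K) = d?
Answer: 1/38243 ≈ 2.6149e-5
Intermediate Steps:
1/(-1*(-38273) + R(-30, -51)) = 1/(-1*(-38273) - 30) = 1/(38273 - 30) = 1/38243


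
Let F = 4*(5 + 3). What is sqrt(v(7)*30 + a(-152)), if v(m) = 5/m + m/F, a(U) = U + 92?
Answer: I*sqrt(25095)/28 ≈ 5.6576*I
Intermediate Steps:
a(U) = 92 + U
F = 32 (F = 4*8 = 32)
v(m) = 5/m + m/32
sqrt(v(7)*30 + a(-152)) = sqrt((5/7 + (1/32)*7)*30 + (92 - 152)) = sqrt((5*(1/7) + 7/32)*30 - 60) = sqrt((5/7 + 7/32)*30 - 60) = sqrt((209/224)*30 - 60) = sqrt(3135/112 - 60) = sqrt(-3585/112) = I*sqrt(25095)/28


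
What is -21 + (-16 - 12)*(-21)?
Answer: 567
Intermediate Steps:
-21 + (-16 - 12)*(-21) = -21 - 28*(-21) = -21 + 588 = 567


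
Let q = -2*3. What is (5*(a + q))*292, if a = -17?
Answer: -33580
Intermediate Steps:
q = -6
(5*(a + q))*292 = (5*(-17 - 6))*292 = (5*(-23))*292 = -115*292 = -33580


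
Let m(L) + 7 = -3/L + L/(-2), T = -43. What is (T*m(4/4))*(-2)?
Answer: -903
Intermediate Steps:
m(L) = -7 - 3/L - L/2 (m(L) = -7 + (-3/L + L/(-2)) = -7 + (-3/L + L*(-½)) = -7 + (-3/L - L/2) = -7 - 3/L - L/2)
(T*m(4/4))*(-2) = -43*(-7 - 3/1 - 2/4)*(-2) = -43*(-7 - 3/1 - ½*1)*(-2) = -43*(-7 - 3*1 - ½)*(-2) = -43*(-7 - 3 - ½)*(-2) = -43*(-21/2)*(-2) = (903/2)*(-2) = -903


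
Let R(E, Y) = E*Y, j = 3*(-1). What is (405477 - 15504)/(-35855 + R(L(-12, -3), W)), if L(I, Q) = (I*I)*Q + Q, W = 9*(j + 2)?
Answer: -389973/31940 ≈ -12.210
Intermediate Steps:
j = -3
W = -9 (W = 9*(-3 + 2) = 9*(-1) = -9)
L(I, Q) = Q + Q*I² (L(I, Q) = I²*Q + Q = Q*I² + Q = Q + Q*I²)
(405477 - 15504)/(-35855 + R(L(-12, -3), W)) = (405477 - 15504)/(-35855 - 3*(1 + (-12)²)*(-9)) = 389973/(-35855 - 3*(1 + 144)*(-9)) = 389973/(-35855 - 3*145*(-9)) = 389973/(-35855 - 435*(-9)) = 389973/(-35855 + 3915) = 389973/(-31940) = 389973*(-1/31940) = -389973/31940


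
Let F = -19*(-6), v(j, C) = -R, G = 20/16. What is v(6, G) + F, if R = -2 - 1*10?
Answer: 126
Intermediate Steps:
R = -12 (R = -2 - 10 = -12)
G = 5/4 (G = 20*(1/16) = 5/4 ≈ 1.2500)
v(j, C) = 12 (v(j, C) = -1*(-12) = 12)
F = 114
v(6, G) + F = 12 + 114 = 126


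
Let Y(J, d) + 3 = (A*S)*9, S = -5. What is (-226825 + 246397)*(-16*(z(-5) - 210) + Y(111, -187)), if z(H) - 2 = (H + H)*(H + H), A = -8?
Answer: 40807620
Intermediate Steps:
Y(J, d) = 357 (Y(J, d) = -3 - 8*(-5)*9 = -3 + 40*9 = -3 + 360 = 357)
z(H) = 2 + 4*H² (z(H) = 2 + (H + H)*(H + H) = 2 + (2*H)*(2*H) = 2 + 4*H²)
(-226825 + 246397)*(-16*(z(-5) - 210) + Y(111, -187)) = (-226825 + 246397)*(-16*((2 + 4*(-5)²) - 210) + 357) = 19572*(-16*((2 + 4*25) - 210) + 357) = 19572*(-16*((2 + 100) - 210) + 357) = 19572*(-16*(102 - 210) + 357) = 19572*(-16*(-108) + 357) = 19572*(1728 + 357) = 19572*2085 = 40807620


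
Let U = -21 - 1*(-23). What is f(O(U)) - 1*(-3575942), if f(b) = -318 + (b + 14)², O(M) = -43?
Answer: 3576465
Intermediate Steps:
U = 2 (U = -21 + 23 = 2)
f(b) = -318 + (14 + b)²
f(O(U)) - 1*(-3575942) = (-318 + (14 - 43)²) - 1*(-3575942) = (-318 + (-29)²) + 3575942 = (-318 + 841) + 3575942 = 523 + 3575942 = 3576465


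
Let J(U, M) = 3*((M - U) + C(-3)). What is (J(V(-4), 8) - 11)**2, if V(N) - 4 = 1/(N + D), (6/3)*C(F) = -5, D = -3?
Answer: 7225/196 ≈ 36.862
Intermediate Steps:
C(F) = -5/2 (C(F) = (1/2)*(-5) = -5/2)
V(N) = 4 + 1/(-3 + N) (V(N) = 4 + 1/(N - 3) = 4 + 1/(-3 + N))
J(U, M) = -15/2 - 3*U + 3*M (J(U, M) = 3*((M - U) - 5/2) = 3*(-5/2 + M - U) = -15/2 - 3*U + 3*M)
(J(V(-4), 8) - 11)**2 = ((-15/2 - 3*(-11 + 4*(-4))/(-3 - 4) + 3*8) - 11)**2 = ((-15/2 - 3*(-11 - 16)/(-7) + 24) - 11)**2 = ((-15/2 - (-3)*(-27)/7 + 24) - 11)**2 = ((-15/2 - 3*27/7 + 24) - 11)**2 = ((-15/2 - 81/7 + 24) - 11)**2 = (69/14 - 11)**2 = (-85/14)**2 = 7225/196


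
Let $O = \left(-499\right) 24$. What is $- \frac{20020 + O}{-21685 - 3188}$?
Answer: $\frac{8044}{24873} \approx 0.3234$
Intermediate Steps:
$O = -11976$
$- \frac{20020 + O}{-21685 - 3188} = - \frac{20020 - 11976}{-21685 - 3188} = - \frac{8044}{-21685 + \left(-10968 + 7780\right)} = - \frac{8044}{-21685 - 3188} = - \frac{8044}{-24873} = - \frac{8044 \left(-1\right)}{24873} = \left(-1\right) \left(- \frac{8044}{24873}\right) = \frac{8044}{24873}$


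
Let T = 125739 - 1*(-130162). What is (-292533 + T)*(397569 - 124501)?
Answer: -10003026976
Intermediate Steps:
T = 255901 (T = 125739 + 130162 = 255901)
(-292533 + T)*(397569 - 124501) = (-292533 + 255901)*(397569 - 124501) = -36632*273068 = -10003026976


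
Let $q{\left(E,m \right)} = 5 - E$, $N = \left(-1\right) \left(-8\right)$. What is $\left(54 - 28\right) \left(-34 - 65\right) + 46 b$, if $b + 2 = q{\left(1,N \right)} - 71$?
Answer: $-5748$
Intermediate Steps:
$N = 8$
$b = -69$ ($b = -2 + \left(\left(5 - 1\right) - 71\right) = -2 + \left(4 - 71\right) = -2 - 67 = -69$)
$\left(54 - 28\right) \left(-34 - 65\right) + 46 b = \left(54 - 28\right) \left(-34 - 65\right) + 46 \left(-69\right) = 26 \left(-99\right) - 3174 = -2574 - 3174 = -5748$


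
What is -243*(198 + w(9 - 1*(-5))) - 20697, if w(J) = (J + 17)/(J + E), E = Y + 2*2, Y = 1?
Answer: -1314942/19 ≈ -69208.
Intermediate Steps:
E = 5 (E = 1 + 2*2 = 1 + 4 = 5)
w(J) = (17 + J)/(5 + J) (w(J) = (J + 17)/(J + 5) = (17 + J)/(5 + J))
-243*(198 + w(9 - 1*(-5))) - 20697 = -243*(198 + (17 + (9 - 1*(-5)))/(5 + (9 - 1*(-5)))) - 20697 = -243*(198 + (17 + (9 + 5))/(5 + (9 + 5))) - 20697 = -243*(198 + (17 + 14)/(5 + 14)) - 20697 = -243*(198 + 31/19) - 20697 = -243*3793/19 - 20697 = -921699/19 - 20697 = -1314942/19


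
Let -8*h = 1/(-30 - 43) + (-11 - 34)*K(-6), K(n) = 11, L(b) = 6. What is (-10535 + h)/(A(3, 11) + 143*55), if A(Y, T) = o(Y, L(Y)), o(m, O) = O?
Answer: -764538/574583 ≈ -1.3306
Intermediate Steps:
A(Y, T) = 6
h = 4517/73 (h = -(1/(-30 - 43) + (-11 - 34)*11)/8 = -(1/(-73) - 45*11)/8 = -(-1/73 - 495)/8 = -⅛*(-36136/73) = 4517/73 ≈ 61.877)
(-10535 + h)/(A(3, 11) + 143*55) = (-10535 + 4517/73)/(6 + 143*55) = -764538/(73*(6 + 7865)) = -764538/73/7871 = -764538/73*1/7871 = -764538/574583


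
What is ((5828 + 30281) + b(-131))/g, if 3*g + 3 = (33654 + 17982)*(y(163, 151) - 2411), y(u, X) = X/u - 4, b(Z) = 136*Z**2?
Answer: -386310815/6772818891 ≈ -0.057038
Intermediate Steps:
y(u, X) = -4 + X/u
g = -6772818891/163 (g = -1 + ((33654 + 17982)*((-4 + 151/163) - 2411))/3 = -1 + (51636*((-4 + 151*(1/163)) - 2411))/3 = -1 + (51636*((-4 + 151/163) - 2411))/3 = -1 + (51636*(-501/163 - 2411))/3 = -1 + (51636*(-393494/163))/3 = -1 + (1/3)*(-20318456184/163) = -1 - 6772818728/163 = -6772818891/163 ≈ -4.1551e+7)
((5828 + 30281) + b(-131))/g = ((5828 + 30281) + 136*(-131)**2)/(-6772818891/163) = (36109 + 136*17161)*(-163/6772818891) = (36109 + 2333896)*(-163/6772818891) = 2370005*(-163/6772818891) = -386310815/6772818891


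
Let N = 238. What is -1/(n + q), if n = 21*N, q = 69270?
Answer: -1/74268 ≈ -1.3465e-5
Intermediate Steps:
n = 4998 (n = 21*238 = 4998)
-1/(n + q) = -1/(4998 + 69270) = -1/74268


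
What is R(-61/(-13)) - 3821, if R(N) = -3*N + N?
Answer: -49795/13 ≈ -3830.4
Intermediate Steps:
R(N) = -2*N
R(-61/(-13)) - 3821 = -(-122)/(-13) - 3821 = -(-122)*(-1)/13 - 3821 = -2*61/13 - 3821 = -122/13 - 3821 = -49795/13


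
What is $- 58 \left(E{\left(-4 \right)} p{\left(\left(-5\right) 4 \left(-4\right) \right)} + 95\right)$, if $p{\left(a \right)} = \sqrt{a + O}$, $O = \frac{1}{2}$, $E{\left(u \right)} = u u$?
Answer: $-5510 - 464 \sqrt{322} \approx -13836.0$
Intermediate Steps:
$E{\left(u \right)} = u^{2}$
$O = \frac{1}{2} \approx 0.5$
$p{\left(a \right)} = \sqrt{\frac{1}{2} + a}$ ($p{\left(a \right)} = \sqrt{a + \frac{1}{2}} = \sqrt{\frac{1}{2} + a}$)
$- 58 \left(E{\left(-4 \right)} p{\left(\left(-5\right) 4 \left(-4\right) \right)} + 95\right) = - 58 \left(\left(-4\right)^{2} \frac{\sqrt{2 + 4 \left(-5\right) 4 \left(-4\right)}}{2} + 95\right) = - 58 \left(16 \frac{\sqrt{2 + 4 \left(\left(-20\right) \left(-4\right)\right)}}{2} + 95\right) = - 58 \left(16 \frac{\sqrt{2 + 4 \cdot 80}}{2} + 95\right) = - 58 \left(16 \frac{\sqrt{2 + 320}}{2} + 95\right) = - 58 \left(16 \frac{\sqrt{322}}{2} + 95\right) = - 58 \left(8 \sqrt{322} + 95\right) = - 58 \left(95 + 8 \sqrt{322}\right) = -5510 - 464 \sqrt{322}$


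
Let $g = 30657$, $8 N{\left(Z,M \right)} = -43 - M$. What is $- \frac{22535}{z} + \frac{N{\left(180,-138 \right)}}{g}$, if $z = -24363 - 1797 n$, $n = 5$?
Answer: $\frac{153611445}{227188808} \approx 0.67614$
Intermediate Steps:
$N{\left(Z,M \right)} = - \frac{43}{8} - \frac{M}{8}$ ($N{\left(Z,M \right)} = \frac{-43 - M}{8} = - \frac{43}{8} - \frac{M}{8}$)
$z = -33348$ ($z = -24363 - 1797 \cdot 5 = -24363 - 8985 = -33348$)
$- \frac{22535}{z} + \frac{N{\left(180,-138 \right)}}{g} = - \frac{22535}{-33348} + \frac{- \frac{43}{8} - - \frac{69}{4}}{30657} = \left(-22535\right) \left(- \frac{1}{33348}\right) + \left(- \frac{43}{8} + \frac{69}{4}\right) \frac{1}{30657} = \frac{22535}{33348} + \frac{95}{8} \cdot \frac{1}{30657} = \frac{22535}{33348} + \frac{95}{245256} = \frac{153611445}{227188808}$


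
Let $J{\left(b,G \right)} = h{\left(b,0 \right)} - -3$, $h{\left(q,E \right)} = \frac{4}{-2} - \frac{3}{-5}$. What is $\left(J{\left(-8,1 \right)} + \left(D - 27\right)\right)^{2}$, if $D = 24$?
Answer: $\frac{49}{25} \approx 1.96$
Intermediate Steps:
$h{\left(q,E \right)} = - \frac{7}{5}$ ($h{\left(q,E \right)} = 4 \left(- \frac{1}{2}\right) - - \frac{3}{5} = -2 + \frac{3}{5} = - \frac{7}{5}$)
$J{\left(b,G \right)} = \frac{8}{5}$ ($J{\left(b,G \right)} = - \frac{7}{5} - -3 = - \frac{7}{5} + 3 = \frac{8}{5}$)
$\left(J{\left(-8,1 \right)} + \left(D - 27\right)\right)^{2} = \left(\frac{8}{5} + \left(24 - 27\right)\right)^{2} = \left(\frac{8}{5} - 3\right)^{2} = \left(- \frac{7}{5}\right)^{2} = \frac{49}{25}$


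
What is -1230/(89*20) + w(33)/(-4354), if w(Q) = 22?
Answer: -269729/387506 ≈ -0.69606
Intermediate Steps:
-1230/(89*20) + w(33)/(-4354) = -1230/(89*20) + 22/(-4354) = -1230/1780 + 22*(-1/4354) = -1230*1/1780 - 11/2177 = -123/178 - 11/2177 = -269729/387506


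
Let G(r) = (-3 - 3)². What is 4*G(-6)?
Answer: 144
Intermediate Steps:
G(r) = 36 (G(r) = (-6)² = 36)
4*G(-6) = 4*36 = 144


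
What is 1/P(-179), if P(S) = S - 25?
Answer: -1/204 ≈ -0.0049020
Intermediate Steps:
P(S) = -25 + S
1/P(-179) = 1/(-25 - 179) = 1/(-204) = -1/204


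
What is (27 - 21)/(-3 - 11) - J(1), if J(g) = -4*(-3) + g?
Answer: -94/7 ≈ -13.429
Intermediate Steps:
J(g) = 12 + g
(27 - 21)/(-3 - 11) - J(1) = (27 - 21)/(-3 - 11) - (12 + 1) = 6/(-14) - 1*13 = 6*(-1/14) - 13 = -3/7 - 13 = -94/7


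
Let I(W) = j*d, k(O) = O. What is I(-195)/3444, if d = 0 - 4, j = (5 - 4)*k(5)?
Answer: -5/861 ≈ -0.0058072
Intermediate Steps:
j = 5 (j = (5 - 4)*5 = 1*5 = 5)
d = -4
I(W) = -20 (I(W) = 5*(-4) = -20)
I(-195)/3444 = -20/3444 = -20*1/3444 = -5/861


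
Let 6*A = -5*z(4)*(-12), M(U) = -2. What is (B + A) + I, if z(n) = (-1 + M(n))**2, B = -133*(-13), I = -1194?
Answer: 625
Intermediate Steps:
B = 1729
z(n) = 9 (z(n) = (-1 - 2)**2 = (-3)**2 = 9)
A = 90 (A = (-5*9*(-12))/6 = (-45*(-12))/6 = (1/6)*540 = 90)
(B + A) + I = (1729 + 90) - 1194 = 1819 - 1194 = 625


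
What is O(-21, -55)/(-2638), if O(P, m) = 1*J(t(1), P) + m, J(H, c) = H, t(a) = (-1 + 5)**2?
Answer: 39/2638 ≈ 0.014784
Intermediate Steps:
t(a) = 16 (t(a) = 4**2 = 16)
O(P, m) = 16 + m (O(P, m) = 1*16 + m = 16 + m)
O(-21, -55)/(-2638) = (16 - 55)/(-2638) = -39*(-1/2638) = 39/2638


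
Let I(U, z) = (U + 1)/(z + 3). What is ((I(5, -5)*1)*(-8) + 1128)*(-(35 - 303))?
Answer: 308736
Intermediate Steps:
I(U, z) = (1 + U)/(3 + z)
((I(5, -5)*1)*(-8) + 1128)*(-(35 - 303)) = ((((1 + 5)/(3 - 5))*1)*(-8) + 1128)*(-(35 - 303)) = (((6/(-2))*1)*(-8) + 1128)*(-1*(-268)) = ((-½*6*1)*(-8) + 1128)*268 = (-3*1*(-8) + 1128)*268 = (-3*(-8) + 1128)*268 = (24 + 1128)*268 = 1152*268 = 308736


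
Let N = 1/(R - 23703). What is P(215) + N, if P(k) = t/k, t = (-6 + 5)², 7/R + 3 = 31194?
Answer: 732614201/158953857190 ≈ 0.0046090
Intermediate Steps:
R = 7/31191 (R = 7/(-3 + 31194) = 7/31191 ≈ 0.00022442)
t = 1 (t = (-1)² = 1)
P(k) = 1/k
N = -31191/739320266 (N = 1/(7/31191 - 23703) = 1/(-739320266/31191) = -31191/739320266 ≈ -4.2189e-5)
P(215) + N = 1/215 - 31191/739320266 = 732614201/158953857190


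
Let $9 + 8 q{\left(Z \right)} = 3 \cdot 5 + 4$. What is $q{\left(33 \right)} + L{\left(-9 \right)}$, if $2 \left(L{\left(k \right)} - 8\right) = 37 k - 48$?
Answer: $- \frac{725}{4} \approx -181.25$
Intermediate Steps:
$L{\left(k \right)} = -16 + \frac{37 k}{2}$ ($L{\left(k \right)} = 8 + \frac{37 k - 48}{2} = 8 + \frac{-48 + 37 k}{2} = 8 + \left(-24 + \frac{37 k}{2}\right) = -16 + \frac{37 k}{2}$)
$q{\left(Z \right)} = \frac{5}{4}$ ($q{\left(Z \right)} = - \frac{9}{8} + \frac{3 \cdot 5 + 4}{8} = - \frac{9}{8} + \frac{15 + 4}{8} = - \frac{9}{8} + \frac{1}{8} \cdot 19 = - \frac{9}{8} + \frac{19}{8} = \frac{5}{4}$)
$q{\left(33 \right)} + L{\left(-9 \right)} = \frac{5}{4} + \left(-16 + \frac{37}{2} \left(-9\right)\right) = \frac{5}{4} - \frac{365}{2} = - \frac{725}{4}$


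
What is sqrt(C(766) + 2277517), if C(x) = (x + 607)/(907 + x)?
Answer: sqrt(6374610676322)/1673 ≈ 1509.1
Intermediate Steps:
C(x) = (607 + x)/(907 + x)
sqrt(C(766) + 2277517) = sqrt((607 + 766)/(907 + 766) + 2277517) = sqrt(1373/1673 + 2277517) = sqrt(3810287314/1673) = sqrt(6374610676322)/1673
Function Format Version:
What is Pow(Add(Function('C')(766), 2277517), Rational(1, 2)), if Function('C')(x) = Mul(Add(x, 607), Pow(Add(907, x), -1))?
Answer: Mul(Rational(1, 1673), Pow(6374610676322, Rational(1, 2))) ≈ 1509.1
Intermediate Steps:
Function('C')(x) = Mul(Pow(Add(907, x), -1), Add(607, x)) (Function('C')(x) = Mul(Add(607, x), Pow(Add(907, x), -1)) = Mul(Pow(Add(907, x), -1), Add(607, x)))
Pow(Add(Function('C')(766), 2277517), Rational(1, 2)) = Pow(Add(Mul(Pow(Add(907, 766), -1), Add(607, 766)), 2277517), Rational(1, 2)) = Pow(Add(Mul(Pow(1673, -1), 1373), 2277517), Rational(1, 2)) = Pow(Add(Mul(Rational(1, 1673), 1373), 2277517), Rational(1, 2)) = Pow(Add(Rational(1373, 1673), 2277517), Rational(1, 2)) = Pow(Rational(3810287314, 1673), Rational(1, 2)) = Mul(Rational(1, 1673), Pow(6374610676322, Rational(1, 2)))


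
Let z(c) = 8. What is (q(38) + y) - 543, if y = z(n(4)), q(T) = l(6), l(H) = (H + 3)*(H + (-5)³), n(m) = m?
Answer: -1606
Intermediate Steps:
l(H) = (-125 + H)*(3 + H) (l(H) = (3 + H)*(H - 125) = (3 + H)*(-125 + H) = (-125 + H)*(3 + H))
q(T) = -1071 (q(T) = -375 + 6² - 122*6 = -375 + 36 - 732 = -1071)
y = 8
(q(38) + y) - 543 = (-1071 + 8) - 543 = -1063 - 543 = -1606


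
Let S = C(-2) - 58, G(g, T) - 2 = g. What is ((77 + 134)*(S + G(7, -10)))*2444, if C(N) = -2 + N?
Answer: -27331252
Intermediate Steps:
G(g, T) = 2 + g
S = -62 (S = (-2 - 2) - 58 = -4 - 58 = -62)
((77 + 134)*(S + G(7, -10)))*2444 = ((77 + 134)*(-62 + (2 + 7)))*2444 = (211*(-62 + 9))*2444 = (211*(-53))*2444 = -11183*2444 = -27331252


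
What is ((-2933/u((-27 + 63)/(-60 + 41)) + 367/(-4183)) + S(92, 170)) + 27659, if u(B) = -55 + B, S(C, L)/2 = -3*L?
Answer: 54635379/2047 ≈ 26690.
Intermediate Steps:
S(C, L) = -6*L (S(C, L) = 2*(-3*L) = -6*L)
((-2933/u((-27 + 63)/(-60 + 41)) + 367/(-4183)) + S(92, 170)) + 27659 = ((-2933/(-55 + (-27 + 63)/(-60 + 41)) + 367/(-4183)) - 6*170) + 27659 = ((-2933/(-55 + 36/(-19)) + 367*(-1/4183)) - 1020) + 27659 = ((-2933/(-55 + 36*(-1/19)) - 367/4183) - 1020) + 27659 = ((-2933/(-55 - 36/19) - 367/4183) - 1020) + 27659 = ((-2933/(-1081/19) - 367/4183) - 1020) + 27659 = ((-2933*(-19/1081) - 367/4183) - 1020) + 27659 = ((55727/1081 - 367/4183) - 1020) + 27659 = (105346/2047 - 1020) + 27659 = -1982594/2047 + 27659 = 54635379/2047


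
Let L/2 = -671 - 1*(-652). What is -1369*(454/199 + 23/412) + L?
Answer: -265450169/81988 ≈ -3237.7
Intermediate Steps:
L = -38 (L = 2*(-671 - 1*(-652)) = 2*(-671 + 652) = 2*(-19) = -38)
-1369*(454/199 + 23/412) + L = -1369*(454/199 + 23/412) - 38 = -1369*191625/81988 - 38 = -262334625/81988 - 38 = -265450169/81988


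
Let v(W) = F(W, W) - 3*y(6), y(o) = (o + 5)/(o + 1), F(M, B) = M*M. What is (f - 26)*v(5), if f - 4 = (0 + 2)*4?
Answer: -284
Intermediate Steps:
F(M, B) = M²
y(o) = (5 + o)/(1 + o)
v(W) = -33/7 + W² (v(W) = W² - 3*(5 + 6)/(1 + 6) = W² - 3*11/7 = W² - 33/7 = -33/7 + W²)
f = 12 (f = 4 + (0 + 2)*4 = 4 + 2*4 = 4 + 8 = 12)
(f - 26)*v(5) = (12 - 26)*(-33/7 + 5²) = -14*(-33/7 + 25) = -14*142/7 = -284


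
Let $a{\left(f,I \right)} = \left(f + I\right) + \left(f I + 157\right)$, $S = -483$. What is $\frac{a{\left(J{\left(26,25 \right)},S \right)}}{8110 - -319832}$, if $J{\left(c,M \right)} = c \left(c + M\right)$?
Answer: $- \frac{319729}{163971} \approx -1.9499$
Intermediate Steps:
$J{\left(c,M \right)} = c \left(M + c\right)$
$a{\left(f,I \right)} = 157 + I + f + I f$ ($a{\left(f,I \right)} = \left(I + f\right) + \left(I f + 157\right) = \left(I + f\right) + \left(157 + I f\right) = 157 + I + f + I f$)
$\frac{a{\left(J{\left(26,25 \right)},S \right)}}{8110 - -319832} = \frac{157 - 483 + 26 \left(25 + 26\right) - 483 \cdot 26 \left(25 + 26\right)}{8110 - -319832} = \frac{157 - 483 + 26 \cdot 51 - 483 \cdot 26 \cdot 51}{8110 + 319832} = \frac{157 - 483 + 1326 - 640458}{327942} = \left(157 - 483 + 1326 - 640458\right) \frac{1}{327942} = \left(-639458\right) \frac{1}{327942} = - \frac{319729}{163971}$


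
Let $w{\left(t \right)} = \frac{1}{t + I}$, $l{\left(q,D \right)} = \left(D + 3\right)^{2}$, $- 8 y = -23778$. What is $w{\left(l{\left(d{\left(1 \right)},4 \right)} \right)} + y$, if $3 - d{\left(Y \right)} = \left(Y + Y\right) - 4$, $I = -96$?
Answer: $\frac{558779}{188} \approx 2972.2$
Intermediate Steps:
$y = \frac{11889}{4}$ ($y = \left(- \frac{1}{8}\right) \left(-23778\right) = \frac{11889}{4} \approx 2972.3$)
$d{\left(Y \right)} = 7 - 2 Y$ ($d{\left(Y \right)} = 3 - \left(\left(Y + Y\right) - 4\right) = 3 - \left(2 Y - 4\right) = 3 - \left(-4 + 2 Y\right) = 7 - 2 Y$)
$l{\left(q,D \right)} = \left(3 + D\right)^{2}$
$w{\left(t \right)} = \frac{1}{-96 + t}$ ($w{\left(t \right)} = \frac{1}{t - 96} = \frac{1}{-96 + t}$)
$w{\left(l{\left(d{\left(1 \right)},4 \right)} \right)} + y = \frac{1}{-96 + \left(3 + 4\right)^{2}} + \frac{11889}{4} = \frac{1}{-96 + 7^{2}} + \frac{11889}{4} = \frac{1}{-96 + 49} + \frac{11889}{4} = \frac{1}{-47} + \frac{11889}{4} = - \frac{1}{47} + \frac{11889}{4} = \frac{558779}{188}$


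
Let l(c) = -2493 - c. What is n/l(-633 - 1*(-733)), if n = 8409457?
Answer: -8409457/2593 ≈ -3243.1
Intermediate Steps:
n/l(-633 - 1*(-733)) = 8409457/(-2493 - (-633 - 1*(-733))) = 8409457/(-2493 - (-633 + 733)) = 8409457/(-2493 - 1*100) = 8409457/(-2493 - 100) = 8409457/(-2593) = 8409457*(-1/2593) = -8409457/2593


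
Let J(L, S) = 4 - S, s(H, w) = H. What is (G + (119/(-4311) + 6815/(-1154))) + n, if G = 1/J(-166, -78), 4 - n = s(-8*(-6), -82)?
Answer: -5091204880/101985327 ≈ -49.921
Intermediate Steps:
n = -44 (n = 4 - (-8)*(-6) = 4 - 1*48 = 4 - 48 = -44)
G = 1/82 (G = 1/(4 - 1*(-78)) = 1/(4 + 78) = 1/82 ≈ 0.012195)
(G + (119/(-4311) + 6815/(-1154))) + n = (1/82 + (119/(-4311) + 6815/(-1154))) - 44 = (1/82 + (119*(-1/4311) + 6815*(-1/1154))) - 44 = (1/82 + (-119/4311 - 6815/1154)) - 44 = (1/82 - 29516791/4974894) - 44 = -603850492/101985327 - 44 = -5091204880/101985327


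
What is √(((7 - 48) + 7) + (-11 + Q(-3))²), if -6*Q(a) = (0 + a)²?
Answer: √489/2 ≈ 11.057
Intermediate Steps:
Q(a) = -a²/6 (Q(a) = -(0 + a)²/6 = -a²/6)
√(((7 - 48) + 7) + (-11 + Q(-3))²) = √(((7 - 48) + 7) + (-11 - ⅙*(-3)²)²) = √((-41 + 7) + (-11 - ⅙*9)²) = √(-34 + (-11 - 3/2)²) = √(-34 + (-25/2)²) = √(-34 + 625/4) = √(489/4) = √489/2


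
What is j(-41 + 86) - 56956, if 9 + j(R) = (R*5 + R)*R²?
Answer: 489785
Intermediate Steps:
j(R) = -9 + 6*R³ (j(R) = -9 + (R*5 + R)*R² = -9 + (5*R + R)*R² = -9 + (6*R)*R² = -9 + 6*R³)
j(-41 + 86) - 56956 = (-9 + 6*(-41 + 86)³) - 56956 = (-9 + 6*45³) - 56956 = (-9 + 6*91125) - 56956 = (-9 + 546750) - 56956 = 546741 - 56956 = 489785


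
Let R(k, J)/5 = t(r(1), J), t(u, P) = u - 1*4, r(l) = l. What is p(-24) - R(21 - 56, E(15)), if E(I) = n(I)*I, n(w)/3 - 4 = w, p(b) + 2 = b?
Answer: -11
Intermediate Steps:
p(b) = -2 + b
n(w) = 12 + 3*w
E(I) = I*(12 + 3*I) (E(I) = (12 + 3*I)*I = I*(12 + 3*I))
t(u, P) = -4 + u (t(u, P) = u - 4 = -4 + u)
R(k, J) = -15 (R(k, J) = 5*(-4 + 1) = 5*(-3) = -15)
p(-24) - R(21 - 56, E(15)) = (-2 - 24) - 1*(-15) = -26 + 15 = -11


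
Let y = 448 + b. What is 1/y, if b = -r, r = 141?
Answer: 1/307 ≈ 0.0032573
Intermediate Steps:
b = -141 (b = -1*141 = -141)
y = 307 (y = 448 - 141 = 307)
1/y = 1/307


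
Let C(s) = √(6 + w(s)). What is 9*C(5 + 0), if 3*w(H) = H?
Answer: 3*√69 ≈ 24.920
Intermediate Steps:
w(H) = H/3
C(s) = √(6 + s/3)
9*C(5 + 0) = 9*(√(54 + 3*(5 + 0))/3) = 9*(√(54 + 3*5)/3) = 9*(√(54 + 15)/3) = 9*(√69/3) = 3*√69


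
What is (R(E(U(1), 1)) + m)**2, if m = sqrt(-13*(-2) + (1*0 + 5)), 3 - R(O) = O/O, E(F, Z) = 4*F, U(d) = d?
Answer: (2 + sqrt(31))**2 ≈ 57.271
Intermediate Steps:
R(O) = 2 (R(O) = 3 - O/O = 3 - 1*1 = 3 - 1 = 2)
m = sqrt(31) (m = sqrt(26 + (0 + 5)) = sqrt(26 + 5) = sqrt(31) ≈ 5.5678)
(R(E(U(1), 1)) + m)**2 = (2 + sqrt(31))**2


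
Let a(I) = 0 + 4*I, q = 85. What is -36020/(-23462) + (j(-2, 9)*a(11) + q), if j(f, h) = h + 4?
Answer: 7725277/11731 ≈ 658.54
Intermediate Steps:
a(I) = 4*I
j(f, h) = 4 + h
-36020/(-23462) + (j(-2, 9)*a(11) + q) = -36020/(-23462) + ((4 + 9)*(4*11) + 85) = -36020*(-1/23462) + (13*44 + 85) = 18010/11731 + (572 + 85) = 18010/11731 + 657 = 7725277/11731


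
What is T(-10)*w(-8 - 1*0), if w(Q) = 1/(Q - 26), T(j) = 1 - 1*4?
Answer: 3/34 ≈ 0.088235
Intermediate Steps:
T(j) = -3 (T(j) = 1 - 4 = -3)
w(Q) = 1/(-26 + Q)
T(-10)*w(-8 - 1*0) = -3/(-26 + (-8 - 1*0)) = -3/(-26 + (-8 + 0)) = -3/(-26 - 8) = -3/(-34) = -3*(-1/34) = 3/34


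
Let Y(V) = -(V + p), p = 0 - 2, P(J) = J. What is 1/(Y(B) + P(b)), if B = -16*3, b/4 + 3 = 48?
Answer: 1/230 ≈ 0.0043478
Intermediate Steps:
b = 180 (b = -12 + 4*48 = -12 + 192 = 180)
B = -48
p = -2
Y(V) = 2 - V (Y(V) = -(V - 2) = -(-2 + V) = 2 - V)
1/(Y(B) + P(b)) = 1/((2 - 1*(-48)) + 180) = 1/((2 + 48) + 180) = 1/(50 + 180) = 1/230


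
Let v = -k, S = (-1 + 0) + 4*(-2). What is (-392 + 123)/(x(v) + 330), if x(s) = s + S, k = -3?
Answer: -269/324 ≈ -0.83025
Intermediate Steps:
S = -9 (S = -1 - 8 = -9)
v = 3 (v = -1*(-3) = 3)
x(s) = -9 + s (x(s) = s - 9 = -9 + s)
(-392 + 123)/(x(v) + 330) = (-392 + 123)/((-9 + 3) + 330) = -269/(-6 + 330) = -269/324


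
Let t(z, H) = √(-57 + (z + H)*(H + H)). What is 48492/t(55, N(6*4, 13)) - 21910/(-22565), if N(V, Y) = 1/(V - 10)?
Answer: 4382/4513 - 113148*I*√1070/535 ≈ 0.97097 - 6918.1*I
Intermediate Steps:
N(V, Y) = 1/(-10 + V)
t(z, H) = √(-57 + 2*H*(H + z)) (t(z, H) = √(-57 + (H + z)*(2*H)) = √(-57 + 2*H*(H + z)))
48492/t(55, N(6*4, 13)) - 21910/(-22565) = 48492/(√(-57 + 2*(1/(-10 + 6*4))² + 2*55/(-10 + 6*4))) - 21910/(-22565) = 48492/(√(-57 + 2*(1/(-10 + 24))² + 2*55/(-10 + 24))) - 21910*(-1/22565) = 48492/(√(-57 + 2*(1/14)² + 2*55/14)) + 4382/4513 = 48492/(√(-57 + 2*(1/14)² + 2*(1/14)*55)) + 4382/4513 = 48492/(√(-57 + 2*(1/196) + 55/7)) + 4382/4513 = 48492/(√(-57 + 1/98 + 55/7)) + 4382/4513 = 48492/(√(-4815/98)) + 4382/4513 = 48492/((3*I*√1070/14)) + 4382/4513 = 48492*(-7*I*√1070/1605) + 4382/4513 = -113148*I*√1070/535 + 4382/4513 = 4382/4513 - 113148*I*√1070/535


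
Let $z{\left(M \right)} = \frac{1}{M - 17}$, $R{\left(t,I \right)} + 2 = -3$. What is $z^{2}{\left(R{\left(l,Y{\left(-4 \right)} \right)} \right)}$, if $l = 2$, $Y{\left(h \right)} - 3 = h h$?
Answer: $\frac{1}{484} \approx 0.0020661$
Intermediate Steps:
$Y{\left(h \right)} = 3 + h^{2}$ ($Y{\left(h \right)} = 3 + h h = 3 + h^{2}$)
$R{\left(t,I \right)} = -5$ ($R{\left(t,I \right)} = -2 - 3 = -5$)
$z{\left(M \right)} = \frac{1}{-17 + M}$
$z^{2}{\left(R{\left(l,Y{\left(-4 \right)} \right)} \right)} = \left(\frac{1}{-17 - 5}\right)^{2} = \left(\frac{1}{-22}\right)^{2} = \left(- \frac{1}{22}\right)^{2} = \frac{1}{484}$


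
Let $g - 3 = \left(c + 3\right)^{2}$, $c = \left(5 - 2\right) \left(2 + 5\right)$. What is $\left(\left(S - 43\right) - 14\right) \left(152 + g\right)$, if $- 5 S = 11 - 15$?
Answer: $- \frac{205411}{5} \approx -41082.0$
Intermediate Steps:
$c = 21$ ($c = 3 \cdot 7 = 21$)
$g = 579$ ($g = 3 + \left(21 + 3\right)^{2} = 3 + 24^{2} = 3 + 576 = 579$)
$S = \frac{4}{5}$ ($S = - \frac{11 - 15}{5} = \left(- \frac{1}{5}\right) \left(-4\right) = \frac{4}{5} \approx 0.8$)
$\left(\left(S - 43\right) - 14\right) \left(152 + g\right) = \left(\left(\frac{4}{5} - 43\right) - 14\right) \left(152 + 579\right) = \left(- \frac{211}{5} - 14\right) 731 = \left(- \frac{281}{5}\right) 731 = - \frac{205411}{5}$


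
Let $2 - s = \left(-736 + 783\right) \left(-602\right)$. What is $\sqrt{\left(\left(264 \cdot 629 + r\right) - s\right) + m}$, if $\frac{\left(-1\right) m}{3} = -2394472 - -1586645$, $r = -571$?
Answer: $\sqrt{2560670} \approx 1600.2$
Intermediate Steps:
$s = 28296$ ($s = 2 - \left(-736 + 783\right) \left(-602\right) = 2 - 47 \left(-602\right) = 2 - -28294 = 2 + 28294 = 28296$)
$m = 2423481$ ($m = - 3 \left(-2394472 - -1586645\right) = - 3 \left(-2394472 + 1586645\right) = \left(-3\right) \left(-807827\right) = 2423481$)
$\sqrt{\left(\left(264 \cdot 629 + r\right) - s\right) + m} = \sqrt{\left(\left(264 \cdot 629 - 571\right) - 28296\right) + 2423481} = \sqrt{\left(\left(166056 - 571\right) - 28296\right) + 2423481} = \sqrt{\left(165485 - 28296\right) + 2423481} = \sqrt{137189 + 2423481} = \sqrt{2560670}$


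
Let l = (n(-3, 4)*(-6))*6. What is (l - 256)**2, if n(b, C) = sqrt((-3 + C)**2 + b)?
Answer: 62944 + 18432*I*sqrt(2) ≈ 62944.0 + 26067.0*I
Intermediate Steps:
n(b, C) = sqrt(b + (-3 + C)**2)
l = -36*I*sqrt(2) (l = (sqrt(-3 + (-3 + 4)**2)*(-6))*6 = (sqrt(-3 + 1**2)*(-6))*6 = (sqrt(-3 + 1)*(-6))*6 = (sqrt(-2)*(-6))*6 = ((I*sqrt(2))*(-6))*6 = -6*I*sqrt(2)*6 = -36*I*sqrt(2) ≈ -50.912*I)
(l - 256)**2 = (-36*I*sqrt(2) - 256)**2 = (-256 - 36*I*sqrt(2))**2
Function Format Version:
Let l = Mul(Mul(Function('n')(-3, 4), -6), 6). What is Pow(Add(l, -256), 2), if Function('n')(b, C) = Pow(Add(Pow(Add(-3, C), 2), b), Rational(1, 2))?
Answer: Add(62944, Mul(18432, I, Pow(2, Rational(1, 2)))) ≈ Add(62944., Mul(26067., I))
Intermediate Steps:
Function('n')(b, C) = Pow(Add(b, Pow(Add(-3, C), 2)), Rational(1, 2))
l = Mul(-36, I, Pow(2, Rational(1, 2))) (l = Mul(Mul(Pow(Add(-3, Pow(Add(-3, 4), 2)), Rational(1, 2)), -6), 6) = Mul(Mul(Pow(Add(-3, Pow(1, 2)), Rational(1, 2)), -6), 6) = Mul(Mul(Pow(Add(-3, 1), Rational(1, 2)), -6), 6) = Mul(Mul(Pow(-2, Rational(1, 2)), -6), 6) = Mul(Mul(Mul(I, Pow(2, Rational(1, 2))), -6), 6) = Mul(Mul(-6, I, Pow(2, Rational(1, 2))), 6) = Mul(-36, I, Pow(2, Rational(1, 2))) ≈ Mul(-50.912, I))
Pow(Add(l, -256), 2) = Pow(Add(Mul(-36, I, Pow(2, Rational(1, 2))), -256), 2) = Pow(Add(-256, Mul(-36, I, Pow(2, Rational(1, 2)))), 2)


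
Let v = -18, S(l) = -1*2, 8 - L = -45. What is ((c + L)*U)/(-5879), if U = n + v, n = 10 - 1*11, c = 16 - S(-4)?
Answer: 1349/5879 ≈ 0.22946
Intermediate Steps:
L = 53 (L = 8 - 1*(-45) = 8 + 45 = 53)
S(l) = -2
c = 18 (c = 16 - 1*(-2) = 16 + 2 = 18)
n = -1 (n = 10 - 11 = -1)
U = -19 (U = -1 - 18 = -19)
((c + L)*U)/(-5879) = ((18 + 53)*(-19))/(-5879) = (71*(-19))*(-1/5879) = -1349*(-1/5879) = 1349/5879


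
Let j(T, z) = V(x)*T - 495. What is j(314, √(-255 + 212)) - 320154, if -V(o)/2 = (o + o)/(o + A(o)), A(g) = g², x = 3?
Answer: -320963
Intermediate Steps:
V(o) = -4*o/(o + o²) (V(o) = -2*(o + o)/(o + o²) = -2*2*o/(o + o²) = -4*o/(o + o²))
j(T, z) = -495 - T (j(T, z) = (-4/(1 + 3))*T - 495 = (-4/4)*T - 495 = (-4*¼)*T - 495 = -T - 495 = -495 - T)
j(314, √(-255 + 212)) - 320154 = (-495 - 1*314) - 320154 = (-495 - 314) - 320154 = -809 - 320154 = -320963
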